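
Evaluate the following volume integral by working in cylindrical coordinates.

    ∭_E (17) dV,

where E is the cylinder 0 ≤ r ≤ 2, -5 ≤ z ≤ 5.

In cylindrical coordinates, x = r cos(θ), y = r sin(θ), z = z, and dV = r dr dθ dz.

The integrand becomes 17, so

    ∭_E (17) dV = ∫_{0}^{2π} ∫_{0}^{2} ∫_{-5}^{5} (17) · r dz dr dθ.

Inner (z): 170r.
Middle (r from 0 to 2): 340.
Outer (θ): 680π.

Therefore the triple integral equals 680π.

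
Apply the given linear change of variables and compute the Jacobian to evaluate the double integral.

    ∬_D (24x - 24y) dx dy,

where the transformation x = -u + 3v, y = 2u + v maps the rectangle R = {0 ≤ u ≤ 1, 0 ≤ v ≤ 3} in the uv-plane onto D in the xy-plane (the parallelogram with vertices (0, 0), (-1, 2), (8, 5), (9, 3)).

Compute the Jacobian determinant of (x, y) with respect to (u, v):

    ∂(x,y)/∂(u,v) = | -1  3 | = (-1)(1) - (3)(2) = -7.
                   | 2  1 |

Its absolute value is |J| = 7 (the area scaling factor).

Substituting x = -u + 3v, y = 2u + v into the integrand,

    24x - 24y → -72u + 48v,

so the integral becomes

    ∬_R (-72u + 48v) · |J| du dv = ∫_0^1 ∫_0^3 (-504u + 336v) dv du.

Inner (v): 1512 - 1512u.
Outer (u): 756.

Therefore ∬_D (24x - 24y) dx dy = 756.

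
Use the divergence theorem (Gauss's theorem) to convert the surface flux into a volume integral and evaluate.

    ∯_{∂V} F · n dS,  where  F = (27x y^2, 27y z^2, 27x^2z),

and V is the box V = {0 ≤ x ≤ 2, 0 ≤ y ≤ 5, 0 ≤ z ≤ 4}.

By the divergence theorem,

    ∯_{∂V} F · n dS = ∭_V (∇ · F) dV.

Compute the divergence:
    ∇ · F = ∂F_x/∂x + ∂F_y/∂y + ∂F_z/∂z = 27y^2 + 27z^2 + 27x^2 = 27x^2 + 27y^2 + 27z^2.

V is a rectangular box, so dV = dx dy dz with 0 ≤ x ≤ 2, 0 ≤ y ≤ 5, 0 ≤ z ≤ 4.

Integrate (27x^2 + 27y^2 + 27z^2) over V as an iterated integral:

    ∭_V (∇·F) dV = ∫_0^{2} ∫_0^{5} ∫_0^{4} (27x^2 + 27y^2 + 27z^2) dz dy dx.

Inner (z from 0 to 4): 108x^2 + 108y^2 + 576.
Middle (y from 0 to 5): 540x^2 + 7380.
Outer (x from 0 to 2): 16200.

Therefore ∯_{∂V} F · n dS = 16200.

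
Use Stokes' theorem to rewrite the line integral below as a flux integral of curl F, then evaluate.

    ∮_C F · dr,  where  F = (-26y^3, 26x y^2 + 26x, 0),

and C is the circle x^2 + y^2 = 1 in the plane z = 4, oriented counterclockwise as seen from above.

Let S be the flat disk x^2 + y^2 ≤ 1 in the plane z = 4, with upward unit normal n̂ = ẑ. By Stokes' theorem,

    ∮_C F · dr = ∬_S (∇ × F) · n̂ dS = ∬_D (curl F)_z dA,

where D is the disk x^2 + y^2 ≤ 1.

Compute the curl of F = (-26y^3, 26x y^2 + 26x, 0):
    (∇ × F)_x = ∂F_z/∂y - ∂F_y/∂z = 0,
    (∇ × F)_y = ∂F_x/∂z - ∂F_z/∂x = 0,
    (∇ × F)_z = ∂F_y/∂x - ∂F_x/∂y = 104y^2 + 26.

On z = 4, (curl F)_z = 104y^2 + 26.

Convert to polar (x = r cos θ, y = r sin θ, dA = r dr dθ); the integrand becomes 104r^2sin(θ)^2 + 26, so

    ∬_D (curl F)_z dA = ∫_0^{2π} ∫_0^{1} (104r^2sin(θ)^2 + 26) · r dr dθ.

Inner (r from 0 to 1): 26 - 13cos(2θ).
Outer (θ from 0 to 2π): 52π.

Therefore ∮_C F · dr = 52π.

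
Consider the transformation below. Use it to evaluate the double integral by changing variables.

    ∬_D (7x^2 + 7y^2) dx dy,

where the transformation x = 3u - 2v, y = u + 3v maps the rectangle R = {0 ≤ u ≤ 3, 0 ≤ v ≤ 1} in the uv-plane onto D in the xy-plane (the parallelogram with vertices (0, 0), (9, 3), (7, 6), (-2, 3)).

Compute the Jacobian determinant of (x, y) with respect to (u, v):

    ∂(x,y)/∂(u,v) = | 3  -2 | = (3)(3) - (-2)(1) = 11.
                   | 1  3 |

Its absolute value is |J| = 11 (the area scaling factor).

Substituting x = 3u - 2v, y = u + 3v into the integrand,

    7x^2 + 7y^2 → 70u^2 - 42u v + 91v^2,

so the integral becomes

    ∬_R (70u^2 - 42u v + 91v^2) · |J| du dv = ∫_0^3 ∫_0^1 (770u^2 - 462u v + 1001v^2) dv du.

Inner (v): 770u^2 - 231u + 1001/3.
Outer (u): 13783/2.

Therefore ∬_D (7x^2 + 7y^2) dx dy = 13783/2.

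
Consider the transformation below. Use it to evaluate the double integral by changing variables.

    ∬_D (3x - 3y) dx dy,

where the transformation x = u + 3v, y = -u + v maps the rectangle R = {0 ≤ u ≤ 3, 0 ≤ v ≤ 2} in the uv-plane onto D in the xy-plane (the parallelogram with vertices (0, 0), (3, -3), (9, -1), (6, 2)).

Compute the Jacobian determinant of (x, y) with respect to (u, v):

    ∂(x,y)/∂(u,v) = | 1  3 | = (1)(1) - (3)(-1) = 4.
                   | -1  1 |

Its absolute value is |J| = 4 (the area scaling factor).

Substituting x = u + 3v, y = -u + v into the integrand,

    3x - 3y → 6u + 6v,

so the integral becomes

    ∬_R (6u + 6v) · |J| du dv = ∫_0^3 ∫_0^2 (24u + 24v) dv du.

Inner (v): 48u + 48.
Outer (u): 360.

Therefore ∬_D (3x - 3y) dx dy = 360.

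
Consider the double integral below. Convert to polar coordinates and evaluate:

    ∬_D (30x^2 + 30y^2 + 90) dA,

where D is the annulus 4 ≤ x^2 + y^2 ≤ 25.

The region D is 2 ≤ r ≤ 5, 0 ≤ θ ≤ 2π in polar coordinates, where x = r cos(θ), y = r sin(θ), and dA = r dr dθ.

Under the substitution, the integrand becomes 30r^2 + 90, so

    ∬_D (30x^2 + 30y^2 + 90) dA = ∫_{0}^{2π} ∫_{2}^{5} (30r^2 + 90) · r dr dθ.

Inner integral (in r): ∫_{2}^{5} (30r^2 + 90) · r dr = 11025/2.

Outer integral (in θ): ∫_{0}^{2π} (11025/2) dθ = 11025π.

Therefore ∬_D (30x^2 + 30y^2 + 90) dA = 11025π.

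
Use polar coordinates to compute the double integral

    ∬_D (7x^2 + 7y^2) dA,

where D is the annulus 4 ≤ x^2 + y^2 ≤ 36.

The region D is 2 ≤ r ≤ 6, 0 ≤ θ ≤ 2π in polar coordinates, where x = r cos(θ), y = r sin(θ), and dA = r dr dθ.

Under the substitution, the integrand becomes 7r^2, so

    ∬_D (7x^2 + 7y^2) dA = ∫_{0}^{2π} ∫_{2}^{6} (7r^2) · r dr dθ.

Inner integral (in r): ∫_{2}^{6} (7r^2) · r dr = 2240.

Outer integral (in θ): ∫_{0}^{2π} (2240) dθ = 4480π.

Therefore ∬_D (7x^2 + 7y^2) dA = 4480π.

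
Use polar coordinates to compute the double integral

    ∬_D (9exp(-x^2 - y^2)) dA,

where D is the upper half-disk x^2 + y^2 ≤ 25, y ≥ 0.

The region D is 0 ≤ r ≤ 5, 0 ≤ θ ≤ π in polar coordinates, where x = r cos(θ), y = r sin(θ), and dA = r dr dθ.

Under the substitution, the integrand becomes 9exp(-r^2), so

    ∬_D (9exp(-x^2 - y^2)) dA = ∫_{0}^{π} ∫_{0}^{5} (9exp(-r^2)) · r dr dθ.

Inner integral (in r): ∫_{0}^{5} (9exp(-r^2)) · r dr = 9/2 - 9exp(-25)/2.

Outer integral (in θ): ∫_{0}^{π} (9/2 - 9exp(-25)/2) dθ = -9π (1 - exp(25))exp(-25)/2.

Therefore ∬_D (9exp(-x^2 - y^2)) dA = -9π (1 - exp(25))exp(-25)/2.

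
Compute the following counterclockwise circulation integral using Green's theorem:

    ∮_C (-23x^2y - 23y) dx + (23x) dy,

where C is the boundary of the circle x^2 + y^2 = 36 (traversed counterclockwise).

Green's theorem converts the closed line integral into a double integral over the enclosed region D:

    ∮_C P dx + Q dy = ∬_D (∂Q/∂x - ∂P/∂y) dA.

Here P = -23x^2y - 23y, Q = 23x, so

    ∂Q/∂x = 23,    ∂P/∂y = -23x^2 - 23,
    ∂Q/∂x - ∂P/∂y = 23x^2 + 46.

D is the region x^2 + y^2 ≤ 36. Evaluating the double integral:

In polar coordinates (x = r cos θ, y = r sin θ, dA = r dr dθ) the integrand becomes 23r^2cos(θ)^2 + 46, so

    ∬_D (23x^2 + 46) dA = ∫_0^{2π} ∫_0^{6} (23r^2cos(θ)^2 + 46) · r dr dθ.

Inner (r from 0 to 6): 7452cos(θ)^2 + 828.
Outer (θ from 0 to 2π): 9108π.

Therefore ∮_C P dx + Q dy = 9108π.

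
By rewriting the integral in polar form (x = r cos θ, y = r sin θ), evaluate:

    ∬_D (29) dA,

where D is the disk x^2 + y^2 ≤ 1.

The region D is 0 ≤ r ≤ 1, 0 ≤ θ ≤ 2π in polar coordinates, where x = r cos(θ), y = r sin(θ), and dA = r dr dθ.

Under the substitution, the integrand becomes 29, so

    ∬_D (29) dA = ∫_{0}^{2π} ∫_{0}^{1} (29) · r dr dθ.

Inner integral (in r): ∫_{0}^{1} (29) · r dr = 29/2.

Outer integral (in θ): ∫_{0}^{2π} (29/2) dθ = 29π.

Therefore ∬_D (29) dA = 29π.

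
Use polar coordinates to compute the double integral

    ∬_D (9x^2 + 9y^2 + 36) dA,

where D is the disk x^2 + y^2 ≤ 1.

The region D is 0 ≤ r ≤ 1, 0 ≤ θ ≤ 2π in polar coordinates, where x = r cos(θ), y = r sin(θ), and dA = r dr dθ.

Under the substitution, the integrand becomes 9r^2 + 36, so

    ∬_D (9x^2 + 9y^2 + 36) dA = ∫_{0}^{2π} ∫_{0}^{1} (9r^2 + 36) · r dr dθ.

Inner integral (in r): ∫_{0}^{1} (9r^2 + 36) · r dr = 81/4.

Outer integral (in θ): ∫_{0}^{2π} (81/4) dθ = 81π/2.

Therefore ∬_D (9x^2 + 9y^2 + 36) dA = 81π/2.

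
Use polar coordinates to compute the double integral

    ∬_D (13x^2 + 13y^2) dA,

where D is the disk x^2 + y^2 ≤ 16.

The region D is 0 ≤ r ≤ 4, 0 ≤ θ ≤ 2π in polar coordinates, where x = r cos(θ), y = r sin(θ), and dA = r dr dθ.

Under the substitution, the integrand becomes 13r^2, so

    ∬_D (13x^2 + 13y^2) dA = ∫_{0}^{2π} ∫_{0}^{4} (13r^2) · r dr dθ.

Inner integral (in r): ∫_{0}^{4} (13r^2) · r dr = 832.

Outer integral (in θ): ∫_{0}^{2π} (832) dθ = 1664π.

Therefore ∬_D (13x^2 + 13y^2) dA = 1664π.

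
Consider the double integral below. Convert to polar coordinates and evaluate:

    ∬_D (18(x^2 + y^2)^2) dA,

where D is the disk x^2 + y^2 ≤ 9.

The region D is 0 ≤ r ≤ 3, 0 ≤ θ ≤ 2π in polar coordinates, where x = r cos(θ), y = r sin(θ), and dA = r dr dθ.

Under the substitution, the integrand becomes 18r^4, so

    ∬_D (18(x^2 + y^2)^2) dA = ∫_{0}^{2π} ∫_{0}^{3} (18r^4) · r dr dθ.

Inner integral (in r): ∫_{0}^{3} (18r^4) · r dr = 2187.

Outer integral (in θ): ∫_{0}^{2π} (2187) dθ = 4374π.

Therefore ∬_D (18(x^2 + y^2)^2) dA = 4374π.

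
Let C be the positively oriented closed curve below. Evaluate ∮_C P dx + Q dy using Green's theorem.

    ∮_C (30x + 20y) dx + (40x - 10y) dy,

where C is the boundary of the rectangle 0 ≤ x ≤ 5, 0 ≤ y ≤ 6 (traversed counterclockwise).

Green's theorem converts the closed line integral into a double integral over the enclosed region D:

    ∮_C P dx + Q dy = ∬_D (∂Q/∂x - ∂P/∂y) dA.

Here P = 30x + 20y, Q = 40x - 10y, so

    ∂Q/∂x = 40,    ∂P/∂y = 20,
    ∂Q/∂x - ∂P/∂y = 20.

D is the region 0 ≤ x ≤ 5, 0 ≤ y ≤ 6. Evaluating the double integral:

    ∬_D (20) dA = ∫_0^{5} ∫_0^{6} (20) dy dx.

Inner (y from 0 to 6): 120.
Outer (x from 0 to 5): 600.

Therefore ∮_C P dx + Q dy = 600.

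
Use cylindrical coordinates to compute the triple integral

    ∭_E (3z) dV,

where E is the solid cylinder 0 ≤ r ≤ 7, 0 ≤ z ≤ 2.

In cylindrical coordinates, x = r cos(θ), y = r sin(θ), z = z, and dV = r dr dθ dz.

The integrand becomes 3z, so

    ∭_E (3z) dV = ∫_{0}^{2π} ∫_{0}^{7} ∫_{0}^{2} (3z) · r dz dr dθ.

Inner (z): 6r.
Middle (r from 0 to 7): 147.
Outer (θ): 294π.

Therefore the triple integral equals 294π.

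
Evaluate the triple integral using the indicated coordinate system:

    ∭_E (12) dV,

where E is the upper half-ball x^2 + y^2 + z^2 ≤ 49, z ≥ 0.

In spherical coordinates, x = ρ sin(φ) cos(θ), y = ρ sin(φ) sin(θ), z = ρ cos(φ), and dV = ρ^2 sin(φ) dρ dφ dθ.

The integrand becomes 12, so

    ∭_E (12) dV = ∫_{0}^{2π} ∫_{0}^{π/2} ∫_{0}^{7} (12) · ρ^2 sin(φ) dρ dφ dθ.

Inner (ρ): 1372sin(φ).
Middle (φ): 1372.
Outer (θ): 2744π.

Therefore the triple integral equals 2744π.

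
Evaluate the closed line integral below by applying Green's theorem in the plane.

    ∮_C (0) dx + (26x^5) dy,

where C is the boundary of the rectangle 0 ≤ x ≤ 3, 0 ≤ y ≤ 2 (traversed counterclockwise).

Green's theorem converts the closed line integral into a double integral over the enclosed region D:

    ∮_C P dx + Q dy = ∬_D (∂Q/∂x - ∂P/∂y) dA.

Here P = 0, Q = 26x^5, so

    ∂Q/∂x = 130x^4,    ∂P/∂y = 0,
    ∂Q/∂x - ∂P/∂y = 130x^4.

D is the region 0 ≤ x ≤ 3, 0 ≤ y ≤ 2. Evaluating the double integral:

    ∬_D (130x^4) dA = ∫_0^{3} ∫_0^{2} (130x^4) dy dx.

Inner (y from 0 to 2): 260x^4.
Outer (x from 0 to 3): 12636.

Therefore ∮_C P dx + Q dy = 12636.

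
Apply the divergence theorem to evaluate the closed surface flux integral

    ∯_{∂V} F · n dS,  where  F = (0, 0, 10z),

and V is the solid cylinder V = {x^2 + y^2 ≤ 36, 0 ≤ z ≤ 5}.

By the divergence theorem,

    ∯_{∂V} F · n dS = ∭_V (∇ · F) dV.

Compute the divergence:
    ∇ · F = ∂F_x/∂x + ∂F_y/∂y + ∂F_z/∂z = 0 + 0 + 10 = 10.

In cylindrical coordinates, x = r cos(θ), y = r sin(θ), z = z, dV = r dr dθ dz, with 0 ≤ r ≤ 6, 0 ≤ θ ≤ 2π, 0 ≤ z ≤ 5.

The integrand, after substitution and multiplying by the volume element, becomes (10) · r, so

    ∭_V (∇·F) dV = ∫_0^{2π} ∫_0^{6} ∫_0^{5} (10) · r dz dr dθ.

Inner (z from 0 to 5): 50r.
Middle (r from 0 to 6): 900.
Outer (θ from 0 to 2π): 1800π.

Therefore ∯_{∂V} F · n dS = 1800π.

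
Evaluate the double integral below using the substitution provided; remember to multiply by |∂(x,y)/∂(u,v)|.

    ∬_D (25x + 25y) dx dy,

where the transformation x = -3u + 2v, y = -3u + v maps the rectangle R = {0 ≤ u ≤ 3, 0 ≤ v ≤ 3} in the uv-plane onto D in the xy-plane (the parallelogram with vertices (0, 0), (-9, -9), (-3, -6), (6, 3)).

Compute the Jacobian determinant of (x, y) with respect to (u, v):

    ∂(x,y)/∂(u,v) = | -3  2 | = (-3)(1) - (2)(-3) = 3.
                   | -3  1 |

Its absolute value is |J| = 3 (the area scaling factor).

Substituting x = -3u + 2v, y = -3u + v into the integrand,

    25x + 25y → -150u + 75v,

so the integral becomes

    ∬_R (-150u + 75v) · |J| du dv = ∫_0^3 ∫_0^3 (-450u + 225v) dv du.

Inner (v): 2025/2 - 1350u.
Outer (u): -6075/2.

Therefore ∬_D (25x + 25y) dx dy = -6075/2.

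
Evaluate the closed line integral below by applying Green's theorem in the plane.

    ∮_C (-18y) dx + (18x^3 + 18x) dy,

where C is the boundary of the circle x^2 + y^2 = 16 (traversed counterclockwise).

Green's theorem converts the closed line integral into a double integral over the enclosed region D:

    ∮_C P dx + Q dy = ∬_D (∂Q/∂x - ∂P/∂y) dA.

Here P = -18y, Q = 18x^3 + 18x, so

    ∂Q/∂x = 54x^2 + 18,    ∂P/∂y = -18,
    ∂Q/∂x - ∂P/∂y = 54x^2 + 36.

D is the region x^2 + y^2 ≤ 16. Evaluating the double integral:

In polar coordinates (x = r cos θ, y = r sin θ, dA = r dr dθ) the integrand becomes 54r^2cos(θ)^2 + 36, so

    ∬_D (54x^2 + 36) dA = ∫_0^{2π} ∫_0^{4} (54r^2cos(θ)^2 + 36) · r dr dθ.

Inner (r from 0 to 4): 3456cos(θ)^2 + 288.
Outer (θ from 0 to 2π): 4032π.

Therefore ∮_C P dx + Q dy = 4032π.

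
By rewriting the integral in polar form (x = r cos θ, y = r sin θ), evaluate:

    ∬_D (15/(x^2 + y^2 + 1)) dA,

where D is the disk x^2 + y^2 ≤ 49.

The region D is 0 ≤ r ≤ 7, 0 ≤ θ ≤ 2π in polar coordinates, where x = r cos(θ), y = r sin(θ), and dA = r dr dθ.

Under the substitution, the integrand becomes 15/(r^2 + 1), so

    ∬_D (15/(x^2 + y^2 + 1)) dA = ∫_{0}^{2π} ∫_{0}^{7} (15/(r^2 + 1)) · r dr dθ.

Inner integral (in r): ∫_{0}^{7} (15/(r^2 + 1)) · r dr = 15log(50)/2.

Outer integral (in θ): ∫_{0}^{2π} (15log(50)/2) dθ = 15π log(50).

Therefore ∬_D (15/(x^2 + y^2 + 1)) dA = 15π log(50).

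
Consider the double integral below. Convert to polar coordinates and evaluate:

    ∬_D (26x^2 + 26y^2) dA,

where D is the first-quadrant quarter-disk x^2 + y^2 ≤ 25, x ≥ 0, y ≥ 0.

The region D is 0 ≤ r ≤ 5, 0 ≤ θ ≤ π/2 in polar coordinates, where x = r cos(θ), y = r sin(θ), and dA = r dr dθ.

Under the substitution, the integrand becomes 26r^2, so

    ∬_D (26x^2 + 26y^2) dA = ∫_{0}^{π/2} ∫_{0}^{5} (26r^2) · r dr dθ.

Inner integral (in r): ∫_{0}^{5} (26r^2) · r dr = 8125/2.

Outer integral (in θ): ∫_{0}^{π/2} (8125/2) dθ = 8125π/4.

Therefore ∬_D (26x^2 + 26y^2) dA = 8125π/4.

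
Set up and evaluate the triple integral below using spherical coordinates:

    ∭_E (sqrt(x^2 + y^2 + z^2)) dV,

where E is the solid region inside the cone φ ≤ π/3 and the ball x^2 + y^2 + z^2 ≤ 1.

In spherical coordinates, x = ρ sin(φ) cos(θ), y = ρ sin(φ) sin(θ), z = ρ cos(φ), and dV = ρ^2 sin(φ) dρ dφ dθ.

The integrand becomes ρ, so

    ∭_E (sqrt(x^2 + y^2 + z^2)) dV = ∫_{0}^{2π} ∫_{0}^{π/3} ∫_{0}^{1} (ρ) · ρ^2 sin(φ) dρ dφ dθ.

Inner (ρ): sin(φ)/4.
Middle (φ): 1/8.
Outer (θ): π/4.

Therefore the triple integral equals π/4.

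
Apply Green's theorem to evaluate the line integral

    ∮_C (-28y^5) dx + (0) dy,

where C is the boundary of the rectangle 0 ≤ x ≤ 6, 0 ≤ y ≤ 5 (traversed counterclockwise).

Green's theorem converts the closed line integral into a double integral over the enclosed region D:

    ∮_C P dx + Q dy = ∬_D (∂Q/∂x - ∂P/∂y) dA.

Here P = -28y^5, Q = 0, so

    ∂Q/∂x = 0,    ∂P/∂y = -140y^4,
    ∂Q/∂x - ∂P/∂y = 140y^4.

D is the region 0 ≤ x ≤ 6, 0 ≤ y ≤ 5. Evaluating the double integral:

    ∬_D (140y^4) dA = ∫_0^{6} ∫_0^{5} (140y^4) dy dx.

Inner (y from 0 to 5): 87500.
Outer (x from 0 to 6): 525000.

Therefore ∮_C P dx + Q dy = 525000.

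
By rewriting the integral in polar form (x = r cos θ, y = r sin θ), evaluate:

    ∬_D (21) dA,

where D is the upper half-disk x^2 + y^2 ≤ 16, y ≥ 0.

The region D is 0 ≤ r ≤ 4, 0 ≤ θ ≤ π in polar coordinates, where x = r cos(θ), y = r sin(θ), and dA = r dr dθ.

Under the substitution, the integrand becomes 21, so

    ∬_D (21) dA = ∫_{0}^{π} ∫_{0}^{4} (21) · r dr dθ.

Inner integral (in r): ∫_{0}^{4} (21) · r dr = 168.

Outer integral (in θ): ∫_{0}^{π} (168) dθ = 168π.

Therefore ∬_D (21) dA = 168π.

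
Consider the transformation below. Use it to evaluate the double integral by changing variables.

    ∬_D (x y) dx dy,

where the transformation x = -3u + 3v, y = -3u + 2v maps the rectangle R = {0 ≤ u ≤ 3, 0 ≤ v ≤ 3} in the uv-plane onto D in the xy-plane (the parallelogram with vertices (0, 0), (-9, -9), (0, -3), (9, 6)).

Compute the Jacobian determinant of (x, y) with respect to (u, v):

    ∂(x,y)/∂(u,v) = | -3  3 | = (-3)(2) - (3)(-3) = 3.
                   | -3  2 |

Its absolute value is |J| = 3 (the area scaling factor).

Substituting x = -3u + 3v, y = -3u + 2v into the integrand,

    x y → 9u^2 - 15u v + 6v^2,

so the integral becomes

    ∬_R (9u^2 - 15u v + 6v^2) · |J| du dv = ∫_0^3 ∫_0^3 (27u^2 - 45u v + 18v^2) dv du.

Inner (v): 81u^2 - 405u/2 + 162.
Outer (u): 1215/4.

Therefore ∬_D (x y) dx dy = 1215/4.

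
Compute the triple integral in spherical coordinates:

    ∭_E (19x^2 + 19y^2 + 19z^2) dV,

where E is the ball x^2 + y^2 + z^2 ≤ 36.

In spherical coordinates, x = ρ sin(φ) cos(θ), y = ρ sin(φ) sin(θ), z = ρ cos(φ), and dV = ρ^2 sin(φ) dρ dφ dθ.

The integrand becomes 19ρ^2, so

    ∭_E (19x^2 + 19y^2 + 19z^2) dV = ∫_{0}^{2π} ∫_{0}^{π} ∫_{0}^{6} (19ρ^2) · ρ^2 sin(φ) dρ dφ dθ.

Inner (ρ): 147744sin(φ)/5.
Middle (φ): 295488/5.
Outer (θ): 590976π/5.

Therefore the triple integral equals 590976π/5.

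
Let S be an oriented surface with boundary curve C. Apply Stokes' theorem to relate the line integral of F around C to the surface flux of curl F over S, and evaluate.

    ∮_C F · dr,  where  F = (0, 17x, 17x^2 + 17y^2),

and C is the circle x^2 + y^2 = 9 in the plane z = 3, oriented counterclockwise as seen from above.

Let S be the flat disk x^2 + y^2 ≤ 9 in the plane z = 3, with upward unit normal n̂ = ẑ. By Stokes' theorem,

    ∮_C F · dr = ∬_S (∇ × F) · n̂ dS = ∬_D (curl F)_z dA,

where D is the disk x^2 + y^2 ≤ 9.

Compute the curl of F = (0, 17x, 17x^2 + 17y^2):
    (∇ × F)_x = ∂F_z/∂y - ∂F_y/∂z = 34y,
    (∇ × F)_y = ∂F_x/∂z - ∂F_z/∂x = -34x,
    (∇ × F)_z = ∂F_y/∂x - ∂F_x/∂y = 17.

On z = 3, (curl F)_z = 17.

Convert to polar (x = r cos θ, y = r sin θ, dA = r dr dθ); the integrand becomes 17, so

    ∬_D (curl F)_z dA = ∫_0^{2π} ∫_0^{3} (17) · r dr dθ.

Inner (r from 0 to 3): 153/2.
Outer (θ from 0 to 2π): 153π.

Therefore ∮_C F · dr = 153π.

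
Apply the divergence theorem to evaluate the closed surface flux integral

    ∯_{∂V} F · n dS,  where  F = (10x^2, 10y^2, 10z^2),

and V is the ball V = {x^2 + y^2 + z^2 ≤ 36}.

By the divergence theorem,

    ∯_{∂V} F · n dS = ∭_V (∇ · F) dV.

Compute the divergence:
    ∇ · F = ∂F_x/∂x + ∂F_y/∂y + ∂F_z/∂z = 20x + 20y + 20z.

In spherical coordinates, x = ρ sin(φ) cos(θ), y = ρ sin(φ) sin(θ), z = ρ cos(φ), dV = ρ^2 sin(φ) dρ dφ dθ, with 0 ≤ ρ ≤ 6, 0 ≤ φ ≤ π, 0 ≤ θ ≤ 2π.

The integrand, after substitution and multiplying by the volume element, becomes (20ρ (sqrt(2)sin(φ)sin(θ + π/4) + cos(φ))) · ρ^2 sin(φ), so

    ∭_V (∇·F) dV = ∫_0^{2π} ∫_0^{π} ∫_0^{6} (20ρ (sqrt(2)sin(φ)sin(θ + π/4) + cos(φ))) · ρ^2 sin(φ) dρ dφ dθ.

Inner (ρ from 0 to 6): 6480(sqrt(2)sin(φ)sin(θ + π/4) + cos(φ))sin(φ).
Middle (φ from 0 to π): 3240sqrt(2)π sin(θ + π/4).
Outer (θ from 0 to 2π): 0.

Therefore ∯_{∂V} F · n dS = 0.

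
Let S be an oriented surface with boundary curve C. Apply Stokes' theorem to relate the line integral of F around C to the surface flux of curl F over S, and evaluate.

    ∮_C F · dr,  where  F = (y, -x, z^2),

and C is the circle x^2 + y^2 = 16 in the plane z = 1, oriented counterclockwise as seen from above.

Let S be the flat disk x^2 + y^2 ≤ 16 in the plane z = 1, with upward unit normal n̂ = ẑ. By Stokes' theorem,

    ∮_C F · dr = ∬_S (∇ × F) · n̂ dS = ∬_D (curl F)_z dA,

where D is the disk x^2 + y^2 ≤ 16.

Compute the curl of F = (y, -x, z^2):
    (∇ × F)_x = ∂F_z/∂y - ∂F_y/∂z = 0,
    (∇ × F)_y = ∂F_x/∂z - ∂F_z/∂x = 0,
    (∇ × F)_z = ∂F_y/∂x - ∂F_x/∂y = -2.

On z = 1, (curl F)_z = -2.

Convert to polar (x = r cos θ, y = r sin θ, dA = r dr dθ); the integrand becomes -2, so

    ∬_D (curl F)_z dA = ∫_0^{2π} ∫_0^{4} (-2) · r dr dθ.

Inner (r from 0 to 4): -16.
Outer (θ from 0 to 2π): -32π.

Therefore ∮_C F · dr = -32π.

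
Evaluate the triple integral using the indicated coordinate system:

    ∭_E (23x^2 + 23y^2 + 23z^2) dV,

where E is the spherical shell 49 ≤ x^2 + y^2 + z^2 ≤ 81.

In spherical coordinates, x = ρ sin(φ) cos(θ), y = ρ sin(φ) sin(θ), z = ρ cos(φ), and dV = ρ^2 sin(φ) dρ dφ dθ.

The integrand becomes 23ρ^2, so

    ∭_E (23x^2 + 23y^2 + 23z^2) dV = ∫_{0}^{2π} ∫_{0}^{π} ∫_{7}^{9} (23ρ^2) · ρ^2 sin(φ) dρ dφ dθ.

Inner (ρ): 971566sin(φ)/5.
Middle (φ): 1943132/5.
Outer (θ): 3886264π/5.

Therefore the triple integral equals 3886264π/5.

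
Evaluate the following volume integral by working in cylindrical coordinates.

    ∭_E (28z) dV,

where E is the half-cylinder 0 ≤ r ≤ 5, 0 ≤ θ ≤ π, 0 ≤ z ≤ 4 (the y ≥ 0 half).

In cylindrical coordinates, x = r cos(θ), y = r sin(θ), z = z, and dV = r dr dθ dz.

The integrand becomes 28z, so

    ∭_E (28z) dV = ∫_{0}^{π} ∫_{0}^{5} ∫_{0}^{4} (28z) · r dz dr dθ.

Inner (z): 224r.
Middle (r from 0 to 5): 2800.
Outer (θ): 2800π.

Therefore the triple integral equals 2800π.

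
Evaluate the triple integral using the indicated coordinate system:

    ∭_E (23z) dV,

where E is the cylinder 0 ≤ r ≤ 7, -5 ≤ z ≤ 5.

In cylindrical coordinates, x = r cos(θ), y = r sin(θ), z = z, and dV = r dr dθ dz.

The integrand becomes 23z, so

    ∭_E (23z) dV = ∫_{0}^{2π} ∫_{0}^{7} ∫_{-5}^{5} (23z) · r dz dr dθ.

Inner (z): 0.
Middle (r from 0 to 7): 0.
Outer (θ): 0.

Therefore the triple integral equals 0.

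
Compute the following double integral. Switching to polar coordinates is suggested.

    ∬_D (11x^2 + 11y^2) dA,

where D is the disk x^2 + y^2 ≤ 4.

The region D is 0 ≤ r ≤ 2, 0 ≤ θ ≤ 2π in polar coordinates, where x = r cos(θ), y = r sin(θ), and dA = r dr dθ.

Under the substitution, the integrand becomes 11r^2, so

    ∬_D (11x^2 + 11y^2) dA = ∫_{0}^{2π} ∫_{0}^{2} (11r^2) · r dr dθ.

Inner integral (in r): ∫_{0}^{2} (11r^2) · r dr = 44.

Outer integral (in θ): ∫_{0}^{2π} (44) dθ = 88π.

Therefore ∬_D (11x^2 + 11y^2) dA = 88π.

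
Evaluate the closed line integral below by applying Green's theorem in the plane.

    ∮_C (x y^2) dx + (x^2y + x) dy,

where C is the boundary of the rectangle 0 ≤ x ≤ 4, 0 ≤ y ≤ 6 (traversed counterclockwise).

Green's theorem converts the closed line integral into a double integral over the enclosed region D:

    ∮_C P dx + Q dy = ∬_D (∂Q/∂x - ∂P/∂y) dA.

Here P = x y^2, Q = x^2y + x, so

    ∂Q/∂x = 2x y + 1,    ∂P/∂y = 2x y,
    ∂Q/∂x - ∂P/∂y = 1.

D is the region 0 ≤ x ≤ 4, 0 ≤ y ≤ 6. Evaluating the double integral:

    ∬_D (1) dA = ∫_0^{4} ∫_0^{6} (1) dy dx.

Inner (y from 0 to 6): 6.
Outer (x from 0 to 4): 24.

Therefore ∮_C P dx + Q dy = 24.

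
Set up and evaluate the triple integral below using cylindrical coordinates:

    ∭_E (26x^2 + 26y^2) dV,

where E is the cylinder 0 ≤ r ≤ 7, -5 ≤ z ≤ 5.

In cylindrical coordinates, x = r cos(θ), y = r sin(θ), z = z, and dV = r dr dθ dz.

The integrand becomes 26r^2, so

    ∭_E (26x^2 + 26y^2) dV = ∫_{0}^{2π} ∫_{0}^{7} ∫_{-5}^{5} (26r^2) · r dz dr dθ.

Inner (z): 260r^3.
Middle (r from 0 to 7): 156065.
Outer (θ): 312130π.

Therefore the triple integral equals 312130π.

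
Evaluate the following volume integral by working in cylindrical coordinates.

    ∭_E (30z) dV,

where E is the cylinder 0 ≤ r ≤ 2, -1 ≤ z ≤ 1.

In cylindrical coordinates, x = r cos(θ), y = r sin(θ), z = z, and dV = r dr dθ dz.

The integrand becomes 30z, so

    ∭_E (30z) dV = ∫_{0}^{2π} ∫_{0}^{2} ∫_{-1}^{1} (30z) · r dz dr dθ.

Inner (z): 0.
Middle (r from 0 to 2): 0.
Outer (θ): 0.

Therefore the triple integral equals 0.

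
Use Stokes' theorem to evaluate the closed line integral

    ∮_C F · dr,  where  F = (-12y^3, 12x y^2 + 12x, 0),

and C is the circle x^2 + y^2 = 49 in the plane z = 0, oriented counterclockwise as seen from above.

Let S be the flat disk x^2 + y^2 ≤ 49 in the plane z = 0, with upward unit normal n̂ = ẑ. By Stokes' theorem,

    ∮_C F · dr = ∬_S (∇ × F) · n̂ dS = ∬_D (curl F)_z dA,

where D is the disk x^2 + y^2 ≤ 49.

Compute the curl of F = (-12y^3, 12x y^2 + 12x, 0):
    (∇ × F)_x = ∂F_z/∂y - ∂F_y/∂z = 0,
    (∇ × F)_y = ∂F_x/∂z - ∂F_z/∂x = 0,
    (∇ × F)_z = ∂F_y/∂x - ∂F_x/∂y = 48y^2 + 12.

On z = 0, (curl F)_z = 48y^2 + 12.

Convert to polar (x = r cos θ, y = r sin θ, dA = r dr dθ); the integrand becomes 48r^2sin(θ)^2 + 12, so

    ∬_D (curl F)_z dA = ∫_0^{2π} ∫_0^{7} (48r^2sin(θ)^2 + 12) · r dr dθ.

Inner (r from 0 to 7): 28812sin(θ)^2 + 294.
Outer (θ from 0 to 2π): 29400π.

Therefore ∮_C F · dr = 29400π.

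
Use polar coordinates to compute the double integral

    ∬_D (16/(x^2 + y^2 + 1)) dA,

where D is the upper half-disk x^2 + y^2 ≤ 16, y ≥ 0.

The region D is 0 ≤ r ≤ 4, 0 ≤ θ ≤ π in polar coordinates, where x = r cos(θ), y = r sin(θ), and dA = r dr dθ.

Under the substitution, the integrand becomes 16/(r^2 + 1), so

    ∬_D (16/(x^2 + y^2 + 1)) dA = ∫_{0}^{π} ∫_{0}^{4} (16/(r^2 + 1)) · r dr dθ.

Inner integral (in r): ∫_{0}^{4} (16/(r^2 + 1)) · r dr = log(6975757441).

Outer integral (in θ): ∫_{0}^{π} (log(6975757441)) dθ = log(6975757441^π).

Therefore ∬_D (16/(x^2 + y^2 + 1)) dA = log(6975757441^π).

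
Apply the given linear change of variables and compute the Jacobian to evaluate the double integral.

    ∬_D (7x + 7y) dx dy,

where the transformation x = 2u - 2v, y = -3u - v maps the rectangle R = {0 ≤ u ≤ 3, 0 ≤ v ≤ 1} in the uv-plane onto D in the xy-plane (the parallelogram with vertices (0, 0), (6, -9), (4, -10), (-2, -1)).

Compute the Jacobian determinant of (x, y) with respect to (u, v):

    ∂(x,y)/∂(u,v) = | 2  -2 | = (2)(-1) - (-2)(-3) = -8.
                   | -3  -1 |

Its absolute value is |J| = 8 (the area scaling factor).

Substituting x = 2u - 2v, y = -3u - v into the integrand,

    7x + 7y → -7u - 21v,

so the integral becomes

    ∬_R (-7u - 21v) · |J| du dv = ∫_0^3 ∫_0^1 (-56u - 168v) dv du.

Inner (v): -56u - 84.
Outer (u): -504.

Therefore ∬_D (7x + 7y) dx dy = -504.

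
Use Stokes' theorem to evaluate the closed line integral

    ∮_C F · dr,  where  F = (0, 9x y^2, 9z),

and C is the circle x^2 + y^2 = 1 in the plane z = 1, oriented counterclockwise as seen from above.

Let S be the flat disk x^2 + y^2 ≤ 1 in the plane z = 1, with upward unit normal n̂ = ẑ. By Stokes' theorem,

    ∮_C F · dr = ∬_S (∇ × F) · n̂ dS = ∬_D (curl F)_z dA,

where D is the disk x^2 + y^2 ≤ 1.

Compute the curl of F = (0, 9x y^2, 9z):
    (∇ × F)_x = ∂F_z/∂y - ∂F_y/∂z = 0,
    (∇ × F)_y = ∂F_x/∂z - ∂F_z/∂x = 0,
    (∇ × F)_z = ∂F_y/∂x - ∂F_x/∂y = 9y^2.

On z = 1, (curl F)_z = 9y^2.

Convert to polar (x = r cos θ, y = r sin θ, dA = r dr dθ); the integrand becomes 9r^2sin(θ)^2, so

    ∬_D (curl F)_z dA = ∫_0^{2π} ∫_0^{1} (9r^2sin(θ)^2) · r dr dθ.

Inner (r from 0 to 1): 9sin(θ)^2/4.
Outer (θ from 0 to 2π): 9π/4.

Therefore ∮_C F · dr = 9π/4.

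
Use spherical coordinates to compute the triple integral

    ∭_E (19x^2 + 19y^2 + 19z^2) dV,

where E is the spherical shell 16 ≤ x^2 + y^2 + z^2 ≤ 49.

In spherical coordinates, x = ρ sin(φ) cos(θ), y = ρ sin(φ) sin(θ), z = ρ cos(φ), and dV = ρ^2 sin(φ) dρ dφ dθ.

The integrand becomes 19ρ^2, so

    ∭_E (19x^2 + 19y^2 + 19z^2) dV = ∫_{0}^{2π} ∫_{0}^{π} ∫_{4}^{7} (19ρ^2) · ρ^2 sin(φ) dρ dφ dθ.

Inner (ρ): 299877sin(φ)/5.
Middle (φ): 599754/5.
Outer (θ): 1199508π/5.

Therefore the triple integral equals 1199508π/5.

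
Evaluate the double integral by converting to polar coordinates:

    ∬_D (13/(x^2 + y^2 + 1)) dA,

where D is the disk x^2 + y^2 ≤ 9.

The region D is 0 ≤ r ≤ 3, 0 ≤ θ ≤ 2π in polar coordinates, where x = r cos(θ), y = r sin(θ), and dA = r dr dθ.

Under the substitution, the integrand becomes 13/(r^2 + 1), so

    ∬_D (13/(x^2 + y^2 + 1)) dA = ∫_{0}^{2π} ∫_{0}^{3} (13/(r^2 + 1)) · r dr dθ.

Inner integral (in r): ∫_{0}^{3} (13/(r^2 + 1)) · r dr = 13log(10)/2.

Outer integral (in θ): ∫_{0}^{2π} (13log(10)/2) dθ = 13π log(10).

Therefore ∬_D (13/(x^2 + y^2 + 1)) dA = 13π log(10).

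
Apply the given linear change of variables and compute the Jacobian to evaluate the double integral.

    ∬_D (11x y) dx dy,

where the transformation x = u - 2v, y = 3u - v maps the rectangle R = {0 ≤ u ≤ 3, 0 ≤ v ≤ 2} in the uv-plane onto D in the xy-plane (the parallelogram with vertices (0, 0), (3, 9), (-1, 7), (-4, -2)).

Compute the Jacobian determinant of (x, y) with respect to (u, v):

    ∂(x,y)/∂(u,v) = | 1  -2 | = (1)(-1) - (-2)(3) = 5.
                   | 3  -1 |

Its absolute value is |J| = 5 (the area scaling factor).

Substituting x = u - 2v, y = 3u - v into the integrand,

    11x y → 33u^2 - 77u v + 22v^2,

so the integral becomes

    ∬_R (33u^2 - 77u v + 22v^2) · |J| du dv = ∫_0^3 ∫_0^2 (165u^2 - 385u v + 110v^2) dv du.

Inner (v): 330u^2 - 770u + 880/3.
Outer (u): 385.

Therefore ∬_D (11x y) dx dy = 385.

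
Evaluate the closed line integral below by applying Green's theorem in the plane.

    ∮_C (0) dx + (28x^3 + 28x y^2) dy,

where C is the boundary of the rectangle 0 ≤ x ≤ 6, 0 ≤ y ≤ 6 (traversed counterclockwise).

Green's theorem converts the closed line integral into a double integral over the enclosed region D:

    ∮_C P dx + Q dy = ∬_D (∂Q/∂x - ∂P/∂y) dA.

Here P = 0, Q = 28x^3 + 28x y^2, so

    ∂Q/∂x = 84x^2 + 28y^2,    ∂P/∂y = 0,
    ∂Q/∂x - ∂P/∂y = 84x^2 + 28y^2.

D is the region 0 ≤ x ≤ 6, 0 ≤ y ≤ 6. Evaluating the double integral:

    ∬_D (84x^2 + 28y^2) dA = ∫_0^{6} ∫_0^{6} (84x^2 + 28y^2) dy dx.

Inner (y from 0 to 6): 504x^2 + 2016.
Outer (x from 0 to 6): 48384.

Therefore ∮_C P dx + Q dy = 48384.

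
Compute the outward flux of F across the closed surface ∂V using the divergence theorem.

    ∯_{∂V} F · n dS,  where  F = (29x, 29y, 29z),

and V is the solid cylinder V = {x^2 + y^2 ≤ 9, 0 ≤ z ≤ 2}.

By the divergence theorem,

    ∯_{∂V} F · n dS = ∭_V (∇ · F) dV.

Compute the divergence:
    ∇ · F = ∂F_x/∂x + ∂F_y/∂y + ∂F_z/∂z = 29 + 29 + 29 = 87.

In cylindrical coordinates, x = r cos(θ), y = r sin(θ), z = z, dV = r dr dθ dz, with 0 ≤ r ≤ 3, 0 ≤ θ ≤ 2π, 0 ≤ z ≤ 2.

The integrand, after substitution and multiplying by the volume element, becomes (87) · r, so

    ∭_V (∇·F) dV = ∫_0^{2π} ∫_0^{3} ∫_0^{2} (87) · r dz dr dθ.

Inner (z from 0 to 2): 174r.
Middle (r from 0 to 3): 783.
Outer (θ from 0 to 2π): 1566π.

Therefore ∯_{∂V} F · n dS = 1566π.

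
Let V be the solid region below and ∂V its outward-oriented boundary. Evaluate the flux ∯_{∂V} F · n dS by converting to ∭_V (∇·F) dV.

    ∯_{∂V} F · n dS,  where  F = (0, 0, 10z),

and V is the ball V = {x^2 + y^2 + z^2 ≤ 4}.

By the divergence theorem,

    ∯_{∂V} F · n dS = ∭_V (∇ · F) dV.

Compute the divergence:
    ∇ · F = ∂F_x/∂x + ∂F_y/∂y + ∂F_z/∂z = 0 + 0 + 10 = 10.

In spherical coordinates, x = ρ sin(φ) cos(θ), y = ρ sin(φ) sin(θ), z = ρ cos(φ), dV = ρ^2 sin(φ) dρ dφ dθ, with 0 ≤ ρ ≤ 2, 0 ≤ φ ≤ π, 0 ≤ θ ≤ 2π.

The integrand, after substitution and multiplying by the volume element, becomes (10) · ρ^2 sin(φ), so

    ∭_V (∇·F) dV = ∫_0^{2π} ∫_0^{π} ∫_0^{2} (10) · ρ^2 sin(φ) dρ dφ dθ.

Inner (ρ from 0 to 2): 80sin(φ)/3.
Middle (φ from 0 to π): 160/3.
Outer (θ from 0 to 2π): 320π/3.

Therefore ∯_{∂V} F · n dS = 320π/3.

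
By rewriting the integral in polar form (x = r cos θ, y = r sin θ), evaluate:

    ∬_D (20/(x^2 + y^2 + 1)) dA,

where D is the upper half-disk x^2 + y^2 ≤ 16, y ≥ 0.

The region D is 0 ≤ r ≤ 4, 0 ≤ θ ≤ π in polar coordinates, where x = r cos(θ), y = r sin(θ), and dA = r dr dθ.

Under the substitution, the integrand becomes 20/(r^2 + 1), so

    ∬_D (20/(x^2 + y^2 + 1)) dA = ∫_{0}^{π} ∫_{0}^{4} (20/(r^2 + 1)) · r dr dθ.

Inner integral (in r): ∫_{0}^{4} (20/(r^2 + 1)) · r dr = log(2015993900449).

Outer integral (in θ): ∫_{0}^{π} (log(2015993900449)) dθ = log(2015993900449^π).

Therefore ∬_D (20/(x^2 + y^2 + 1)) dA = log(2015993900449^π).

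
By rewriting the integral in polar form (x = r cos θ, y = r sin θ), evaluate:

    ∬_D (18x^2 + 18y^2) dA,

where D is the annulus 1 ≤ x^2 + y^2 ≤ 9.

The region D is 1 ≤ r ≤ 3, 0 ≤ θ ≤ 2π in polar coordinates, where x = r cos(θ), y = r sin(θ), and dA = r dr dθ.

Under the substitution, the integrand becomes 18r^2, so

    ∬_D (18x^2 + 18y^2) dA = ∫_{0}^{2π} ∫_{1}^{3} (18r^2) · r dr dθ.

Inner integral (in r): ∫_{1}^{3} (18r^2) · r dr = 360.

Outer integral (in θ): ∫_{0}^{2π} (360) dθ = 720π.

Therefore ∬_D (18x^2 + 18y^2) dA = 720π.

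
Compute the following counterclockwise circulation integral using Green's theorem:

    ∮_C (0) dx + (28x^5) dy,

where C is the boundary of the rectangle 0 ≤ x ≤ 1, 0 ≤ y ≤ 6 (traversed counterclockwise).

Green's theorem converts the closed line integral into a double integral over the enclosed region D:

    ∮_C P dx + Q dy = ∬_D (∂Q/∂x - ∂P/∂y) dA.

Here P = 0, Q = 28x^5, so

    ∂Q/∂x = 140x^4,    ∂P/∂y = 0,
    ∂Q/∂x - ∂P/∂y = 140x^4.

D is the region 0 ≤ x ≤ 1, 0 ≤ y ≤ 6. Evaluating the double integral:

    ∬_D (140x^4) dA = ∫_0^{1} ∫_0^{6} (140x^4) dy dx.

Inner (y from 0 to 6): 840x^4.
Outer (x from 0 to 1): 168.

Therefore ∮_C P dx + Q dy = 168.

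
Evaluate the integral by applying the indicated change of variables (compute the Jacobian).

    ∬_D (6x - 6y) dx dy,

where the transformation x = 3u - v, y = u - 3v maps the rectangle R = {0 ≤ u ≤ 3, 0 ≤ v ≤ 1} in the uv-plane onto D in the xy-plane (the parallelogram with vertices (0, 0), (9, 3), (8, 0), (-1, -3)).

Compute the Jacobian determinant of (x, y) with respect to (u, v):

    ∂(x,y)/∂(u,v) = | 3  -1 | = (3)(-3) - (-1)(1) = -8.
                   | 1  -3 |

Its absolute value is |J| = 8 (the area scaling factor).

Substituting x = 3u - v, y = u - 3v into the integrand,

    6x - 6y → 12u + 12v,

so the integral becomes

    ∬_R (12u + 12v) · |J| du dv = ∫_0^3 ∫_0^1 (96u + 96v) dv du.

Inner (v): 96u + 48.
Outer (u): 576.

Therefore ∬_D (6x - 6y) dx dy = 576.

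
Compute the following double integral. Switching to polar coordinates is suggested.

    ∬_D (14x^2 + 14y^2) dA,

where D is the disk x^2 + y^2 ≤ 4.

The region D is 0 ≤ r ≤ 2, 0 ≤ θ ≤ 2π in polar coordinates, where x = r cos(θ), y = r sin(θ), and dA = r dr dθ.

Under the substitution, the integrand becomes 14r^2, so

    ∬_D (14x^2 + 14y^2) dA = ∫_{0}^{2π} ∫_{0}^{2} (14r^2) · r dr dθ.

Inner integral (in r): ∫_{0}^{2} (14r^2) · r dr = 56.

Outer integral (in θ): ∫_{0}^{2π} (56) dθ = 112π.

Therefore ∬_D (14x^2 + 14y^2) dA = 112π.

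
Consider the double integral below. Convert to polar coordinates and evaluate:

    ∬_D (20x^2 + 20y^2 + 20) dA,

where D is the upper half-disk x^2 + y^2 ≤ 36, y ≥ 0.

The region D is 0 ≤ r ≤ 6, 0 ≤ θ ≤ π in polar coordinates, where x = r cos(θ), y = r sin(θ), and dA = r dr dθ.

Under the substitution, the integrand becomes 20r^2 + 20, so

    ∬_D (20x^2 + 20y^2 + 20) dA = ∫_{0}^{π} ∫_{0}^{6} (20r^2 + 20) · r dr dθ.

Inner integral (in r): ∫_{0}^{6} (20r^2 + 20) · r dr = 6840.

Outer integral (in θ): ∫_{0}^{π} (6840) dθ = 6840π.

Therefore ∬_D (20x^2 + 20y^2 + 20) dA = 6840π.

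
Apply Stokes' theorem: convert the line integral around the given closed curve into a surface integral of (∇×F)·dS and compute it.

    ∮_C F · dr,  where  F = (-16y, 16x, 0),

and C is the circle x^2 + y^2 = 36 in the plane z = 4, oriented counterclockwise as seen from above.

Let S be the flat disk x^2 + y^2 ≤ 36 in the plane z = 4, with upward unit normal n̂ = ẑ. By Stokes' theorem,

    ∮_C F · dr = ∬_S (∇ × F) · n̂ dS = ∬_D (curl F)_z dA,

where D is the disk x^2 + y^2 ≤ 36.

Compute the curl of F = (-16y, 16x, 0):
    (∇ × F)_x = ∂F_z/∂y - ∂F_y/∂z = 0,
    (∇ × F)_y = ∂F_x/∂z - ∂F_z/∂x = 0,
    (∇ × F)_z = ∂F_y/∂x - ∂F_x/∂y = 32.

On z = 4, (curl F)_z = 32.

Convert to polar (x = r cos θ, y = r sin θ, dA = r dr dθ); the integrand becomes 32, so

    ∬_D (curl F)_z dA = ∫_0^{2π} ∫_0^{6} (32) · r dr dθ.

Inner (r from 0 to 6): 576.
Outer (θ from 0 to 2π): 1152π.

Therefore ∮_C F · dr = 1152π.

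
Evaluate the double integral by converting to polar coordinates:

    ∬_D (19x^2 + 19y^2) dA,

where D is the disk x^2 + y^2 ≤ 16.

The region D is 0 ≤ r ≤ 4, 0 ≤ θ ≤ 2π in polar coordinates, where x = r cos(θ), y = r sin(θ), and dA = r dr dθ.

Under the substitution, the integrand becomes 19r^2, so

    ∬_D (19x^2 + 19y^2) dA = ∫_{0}^{2π} ∫_{0}^{4} (19r^2) · r dr dθ.

Inner integral (in r): ∫_{0}^{4} (19r^2) · r dr = 1216.

Outer integral (in θ): ∫_{0}^{2π} (1216) dθ = 2432π.

Therefore ∬_D (19x^2 + 19y^2) dA = 2432π.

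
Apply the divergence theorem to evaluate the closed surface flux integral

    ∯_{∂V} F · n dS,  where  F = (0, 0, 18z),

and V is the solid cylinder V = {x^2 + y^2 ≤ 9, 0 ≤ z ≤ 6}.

By the divergence theorem,

    ∯_{∂V} F · n dS = ∭_V (∇ · F) dV.

Compute the divergence:
    ∇ · F = ∂F_x/∂x + ∂F_y/∂y + ∂F_z/∂z = 0 + 0 + 18 = 18.

In cylindrical coordinates, x = r cos(θ), y = r sin(θ), z = z, dV = r dr dθ dz, with 0 ≤ r ≤ 3, 0 ≤ θ ≤ 2π, 0 ≤ z ≤ 6.

The integrand, after substitution and multiplying by the volume element, becomes (18) · r, so

    ∭_V (∇·F) dV = ∫_0^{2π} ∫_0^{3} ∫_0^{6} (18) · r dz dr dθ.

Inner (z from 0 to 6): 108r.
Middle (r from 0 to 3): 486.
Outer (θ from 0 to 2π): 972π.

Therefore ∯_{∂V} F · n dS = 972π.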